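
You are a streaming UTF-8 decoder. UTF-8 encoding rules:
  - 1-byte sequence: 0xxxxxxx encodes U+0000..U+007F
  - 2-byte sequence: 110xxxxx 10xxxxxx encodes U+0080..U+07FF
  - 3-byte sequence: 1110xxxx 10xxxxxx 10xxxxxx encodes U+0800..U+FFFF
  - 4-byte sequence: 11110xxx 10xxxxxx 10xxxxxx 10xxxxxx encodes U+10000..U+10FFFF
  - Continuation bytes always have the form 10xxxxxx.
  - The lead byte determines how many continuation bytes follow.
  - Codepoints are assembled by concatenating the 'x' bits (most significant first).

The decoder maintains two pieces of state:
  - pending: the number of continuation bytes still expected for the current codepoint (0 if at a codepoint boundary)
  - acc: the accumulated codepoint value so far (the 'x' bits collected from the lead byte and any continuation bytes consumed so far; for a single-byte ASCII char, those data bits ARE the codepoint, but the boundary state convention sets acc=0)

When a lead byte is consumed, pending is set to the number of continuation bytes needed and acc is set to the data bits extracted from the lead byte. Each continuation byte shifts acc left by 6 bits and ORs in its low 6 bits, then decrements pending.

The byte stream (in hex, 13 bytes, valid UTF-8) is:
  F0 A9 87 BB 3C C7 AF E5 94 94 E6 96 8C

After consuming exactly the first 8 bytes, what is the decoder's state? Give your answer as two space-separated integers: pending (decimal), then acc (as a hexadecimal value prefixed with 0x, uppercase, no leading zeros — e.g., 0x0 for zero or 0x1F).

Byte[0]=F0: 4-byte lead. pending=3, acc=0x0
Byte[1]=A9: continuation. acc=(acc<<6)|0x29=0x29, pending=2
Byte[2]=87: continuation. acc=(acc<<6)|0x07=0xA47, pending=1
Byte[3]=BB: continuation. acc=(acc<<6)|0x3B=0x291FB, pending=0
Byte[4]=3C: 1-byte. pending=0, acc=0x0
Byte[5]=C7: 2-byte lead. pending=1, acc=0x7
Byte[6]=AF: continuation. acc=(acc<<6)|0x2F=0x1EF, pending=0
Byte[7]=E5: 3-byte lead. pending=2, acc=0x5

Answer: 2 0x5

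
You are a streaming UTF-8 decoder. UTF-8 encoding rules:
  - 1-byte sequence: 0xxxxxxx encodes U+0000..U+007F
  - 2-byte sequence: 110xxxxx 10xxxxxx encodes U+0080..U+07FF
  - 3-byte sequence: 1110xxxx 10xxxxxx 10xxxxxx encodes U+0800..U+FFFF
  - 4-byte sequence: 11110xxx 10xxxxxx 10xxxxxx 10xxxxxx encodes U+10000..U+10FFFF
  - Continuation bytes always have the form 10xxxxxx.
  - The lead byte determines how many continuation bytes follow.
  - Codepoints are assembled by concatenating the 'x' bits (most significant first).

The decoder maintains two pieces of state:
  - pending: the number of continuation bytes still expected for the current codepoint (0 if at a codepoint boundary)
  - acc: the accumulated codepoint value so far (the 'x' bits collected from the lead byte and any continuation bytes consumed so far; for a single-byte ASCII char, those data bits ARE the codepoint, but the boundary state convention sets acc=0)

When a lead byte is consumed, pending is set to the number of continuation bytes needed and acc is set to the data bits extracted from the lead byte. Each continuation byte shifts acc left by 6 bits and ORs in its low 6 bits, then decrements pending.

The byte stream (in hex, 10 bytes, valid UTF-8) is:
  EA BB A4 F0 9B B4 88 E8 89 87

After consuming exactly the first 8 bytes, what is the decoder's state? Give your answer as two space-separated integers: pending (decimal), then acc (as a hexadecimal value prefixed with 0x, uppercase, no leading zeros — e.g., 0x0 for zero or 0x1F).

Answer: 2 0x8

Derivation:
Byte[0]=EA: 3-byte lead. pending=2, acc=0xA
Byte[1]=BB: continuation. acc=(acc<<6)|0x3B=0x2BB, pending=1
Byte[2]=A4: continuation. acc=(acc<<6)|0x24=0xAEE4, pending=0
Byte[3]=F0: 4-byte lead. pending=3, acc=0x0
Byte[4]=9B: continuation. acc=(acc<<6)|0x1B=0x1B, pending=2
Byte[5]=B4: continuation. acc=(acc<<6)|0x34=0x6F4, pending=1
Byte[6]=88: continuation. acc=(acc<<6)|0x08=0x1BD08, pending=0
Byte[7]=E8: 3-byte lead. pending=2, acc=0x8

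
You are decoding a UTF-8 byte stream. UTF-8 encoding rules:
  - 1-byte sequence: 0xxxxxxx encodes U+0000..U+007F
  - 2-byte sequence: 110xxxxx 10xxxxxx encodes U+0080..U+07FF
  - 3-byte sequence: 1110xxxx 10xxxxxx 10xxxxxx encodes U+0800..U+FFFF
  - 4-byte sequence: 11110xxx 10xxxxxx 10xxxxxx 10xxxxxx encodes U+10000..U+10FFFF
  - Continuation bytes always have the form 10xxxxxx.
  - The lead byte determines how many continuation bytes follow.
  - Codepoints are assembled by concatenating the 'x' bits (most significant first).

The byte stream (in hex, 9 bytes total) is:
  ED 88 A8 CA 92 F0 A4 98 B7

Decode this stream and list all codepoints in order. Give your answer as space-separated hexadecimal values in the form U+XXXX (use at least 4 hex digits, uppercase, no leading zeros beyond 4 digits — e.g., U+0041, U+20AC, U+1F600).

Byte[0]=ED: 3-byte lead, need 2 cont bytes. acc=0xD
Byte[1]=88: continuation. acc=(acc<<6)|0x08=0x348
Byte[2]=A8: continuation. acc=(acc<<6)|0x28=0xD228
Completed: cp=U+D228 (starts at byte 0)
Byte[3]=CA: 2-byte lead, need 1 cont bytes. acc=0xA
Byte[4]=92: continuation. acc=(acc<<6)|0x12=0x292
Completed: cp=U+0292 (starts at byte 3)
Byte[5]=F0: 4-byte lead, need 3 cont bytes. acc=0x0
Byte[6]=A4: continuation. acc=(acc<<6)|0x24=0x24
Byte[7]=98: continuation. acc=(acc<<6)|0x18=0x918
Byte[8]=B7: continuation. acc=(acc<<6)|0x37=0x24637
Completed: cp=U+24637 (starts at byte 5)

Answer: U+D228 U+0292 U+24637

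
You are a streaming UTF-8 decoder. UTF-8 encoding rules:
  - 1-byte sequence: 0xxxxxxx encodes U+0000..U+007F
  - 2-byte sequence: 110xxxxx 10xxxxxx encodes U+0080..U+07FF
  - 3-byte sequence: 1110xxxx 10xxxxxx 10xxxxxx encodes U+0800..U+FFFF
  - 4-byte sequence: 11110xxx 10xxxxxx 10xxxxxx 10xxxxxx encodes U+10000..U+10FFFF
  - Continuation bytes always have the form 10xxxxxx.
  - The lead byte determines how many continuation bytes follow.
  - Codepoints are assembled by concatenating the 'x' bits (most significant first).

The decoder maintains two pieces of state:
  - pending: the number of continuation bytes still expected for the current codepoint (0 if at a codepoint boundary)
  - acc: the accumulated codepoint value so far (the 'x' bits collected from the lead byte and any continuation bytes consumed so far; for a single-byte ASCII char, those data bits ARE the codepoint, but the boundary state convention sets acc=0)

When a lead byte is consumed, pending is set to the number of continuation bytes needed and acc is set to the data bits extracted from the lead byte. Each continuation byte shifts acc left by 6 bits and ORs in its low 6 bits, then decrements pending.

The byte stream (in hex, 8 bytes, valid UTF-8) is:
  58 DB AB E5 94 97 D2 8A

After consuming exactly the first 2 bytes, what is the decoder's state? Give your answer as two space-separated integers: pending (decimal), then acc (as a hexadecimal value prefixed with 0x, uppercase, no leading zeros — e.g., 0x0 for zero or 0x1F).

Answer: 1 0x1B

Derivation:
Byte[0]=58: 1-byte. pending=0, acc=0x0
Byte[1]=DB: 2-byte lead. pending=1, acc=0x1B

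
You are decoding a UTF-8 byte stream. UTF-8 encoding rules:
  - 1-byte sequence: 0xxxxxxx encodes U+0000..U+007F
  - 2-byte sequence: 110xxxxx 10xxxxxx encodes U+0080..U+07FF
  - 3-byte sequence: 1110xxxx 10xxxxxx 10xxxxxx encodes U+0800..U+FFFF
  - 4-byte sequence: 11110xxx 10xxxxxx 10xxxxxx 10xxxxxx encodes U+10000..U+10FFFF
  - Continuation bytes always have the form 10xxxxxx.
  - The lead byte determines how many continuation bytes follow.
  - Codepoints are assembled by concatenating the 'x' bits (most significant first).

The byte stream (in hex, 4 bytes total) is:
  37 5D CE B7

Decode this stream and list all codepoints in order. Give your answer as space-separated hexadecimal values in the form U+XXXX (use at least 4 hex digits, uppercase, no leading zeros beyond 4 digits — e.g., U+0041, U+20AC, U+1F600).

Byte[0]=37: 1-byte ASCII. cp=U+0037
Byte[1]=5D: 1-byte ASCII. cp=U+005D
Byte[2]=CE: 2-byte lead, need 1 cont bytes. acc=0xE
Byte[3]=B7: continuation. acc=(acc<<6)|0x37=0x3B7
Completed: cp=U+03B7 (starts at byte 2)

Answer: U+0037 U+005D U+03B7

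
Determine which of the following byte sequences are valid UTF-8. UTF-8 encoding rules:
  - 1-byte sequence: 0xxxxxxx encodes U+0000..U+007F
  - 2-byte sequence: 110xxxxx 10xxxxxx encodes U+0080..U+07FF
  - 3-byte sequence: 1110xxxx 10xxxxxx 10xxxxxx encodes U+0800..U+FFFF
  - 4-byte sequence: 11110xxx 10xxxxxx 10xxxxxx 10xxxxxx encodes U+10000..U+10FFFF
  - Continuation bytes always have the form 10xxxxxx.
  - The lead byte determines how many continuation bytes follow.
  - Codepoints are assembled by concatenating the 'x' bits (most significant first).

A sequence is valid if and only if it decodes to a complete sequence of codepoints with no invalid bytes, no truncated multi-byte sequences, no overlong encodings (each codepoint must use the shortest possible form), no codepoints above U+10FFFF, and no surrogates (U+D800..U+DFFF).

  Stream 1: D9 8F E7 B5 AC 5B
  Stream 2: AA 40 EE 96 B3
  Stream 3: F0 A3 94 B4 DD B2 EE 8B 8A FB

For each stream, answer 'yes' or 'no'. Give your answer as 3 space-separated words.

Answer: yes no no

Derivation:
Stream 1: decodes cleanly. VALID
Stream 2: error at byte offset 0. INVALID
Stream 3: error at byte offset 9. INVALID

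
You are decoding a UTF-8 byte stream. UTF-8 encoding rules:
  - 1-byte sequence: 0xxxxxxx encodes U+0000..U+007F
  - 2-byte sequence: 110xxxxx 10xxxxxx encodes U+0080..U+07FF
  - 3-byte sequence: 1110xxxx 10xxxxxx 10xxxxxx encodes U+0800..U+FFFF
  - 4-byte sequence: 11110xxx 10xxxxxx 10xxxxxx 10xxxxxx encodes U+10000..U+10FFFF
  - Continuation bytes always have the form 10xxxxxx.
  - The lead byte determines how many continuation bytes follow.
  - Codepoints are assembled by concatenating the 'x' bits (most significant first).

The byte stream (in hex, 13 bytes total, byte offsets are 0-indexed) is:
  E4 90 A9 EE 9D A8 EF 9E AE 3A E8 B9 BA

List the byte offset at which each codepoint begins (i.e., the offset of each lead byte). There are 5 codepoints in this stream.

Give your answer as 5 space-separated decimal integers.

Byte[0]=E4: 3-byte lead, need 2 cont bytes. acc=0x4
Byte[1]=90: continuation. acc=(acc<<6)|0x10=0x110
Byte[2]=A9: continuation. acc=(acc<<6)|0x29=0x4429
Completed: cp=U+4429 (starts at byte 0)
Byte[3]=EE: 3-byte lead, need 2 cont bytes. acc=0xE
Byte[4]=9D: continuation. acc=(acc<<6)|0x1D=0x39D
Byte[5]=A8: continuation. acc=(acc<<6)|0x28=0xE768
Completed: cp=U+E768 (starts at byte 3)
Byte[6]=EF: 3-byte lead, need 2 cont bytes. acc=0xF
Byte[7]=9E: continuation. acc=(acc<<6)|0x1E=0x3DE
Byte[8]=AE: continuation. acc=(acc<<6)|0x2E=0xF7AE
Completed: cp=U+F7AE (starts at byte 6)
Byte[9]=3A: 1-byte ASCII. cp=U+003A
Byte[10]=E8: 3-byte lead, need 2 cont bytes. acc=0x8
Byte[11]=B9: continuation. acc=(acc<<6)|0x39=0x239
Byte[12]=BA: continuation. acc=(acc<<6)|0x3A=0x8E7A
Completed: cp=U+8E7A (starts at byte 10)

Answer: 0 3 6 9 10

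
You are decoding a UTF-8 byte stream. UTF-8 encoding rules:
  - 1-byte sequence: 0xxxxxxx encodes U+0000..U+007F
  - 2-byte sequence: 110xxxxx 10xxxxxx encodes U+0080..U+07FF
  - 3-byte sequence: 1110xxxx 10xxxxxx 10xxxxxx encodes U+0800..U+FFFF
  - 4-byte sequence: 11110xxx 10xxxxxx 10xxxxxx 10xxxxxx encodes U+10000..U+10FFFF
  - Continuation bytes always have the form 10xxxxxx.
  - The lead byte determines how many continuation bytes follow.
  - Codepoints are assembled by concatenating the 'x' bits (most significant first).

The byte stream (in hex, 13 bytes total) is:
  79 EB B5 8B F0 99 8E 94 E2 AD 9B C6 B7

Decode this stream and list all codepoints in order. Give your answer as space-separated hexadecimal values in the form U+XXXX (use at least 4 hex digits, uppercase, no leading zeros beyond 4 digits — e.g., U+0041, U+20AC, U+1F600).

Answer: U+0079 U+BD4B U+19394 U+2B5B U+01B7

Derivation:
Byte[0]=79: 1-byte ASCII. cp=U+0079
Byte[1]=EB: 3-byte lead, need 2 cont bytes. acc=0xB
Byte[2]=B5: continuation. acc=(acc<<6)|0x35=0x2F5
Byte[3]=8B: continuation. acc=(acc<<6)|0x0B=0xBD4B
Completed: cp=U+BD4B (starts at byte 1)
Byte[4]=F0: 4-byte lead, need 3 cont bytes. acc=0x0
Byte[5]=99: continuation. acc=(acc<<6)|0x19=0x19
Byte[6]=8E: continuation. acc=(acc<<6)|0x0E=0x64E
Byte[7]=94: continuation. acc=(acc<<6)|0x14=0x19394
Completed: cp=U+19394 (starts at byte 4)
Byte[8]=E2: 3-byte lead, need 2 cont bytes. acc=0x2
Byte[9]=AD: continuation. acc=(acc<<6)|0x2D=0xAD
Byte[10]=9B: continuation. acc=(acc<<6)|0x1B=0x2B5B
Completed: cp=U+2B5B (starts at byte 8)
Byte[11]=C6: 2-byte lead, need 1 cont bytes. acc=0x6
Byte[12]=B7: continuation. acc=(acc<<6)|0x37=0x1B7
Completed: cp=U+01B7 (starts at byte 11)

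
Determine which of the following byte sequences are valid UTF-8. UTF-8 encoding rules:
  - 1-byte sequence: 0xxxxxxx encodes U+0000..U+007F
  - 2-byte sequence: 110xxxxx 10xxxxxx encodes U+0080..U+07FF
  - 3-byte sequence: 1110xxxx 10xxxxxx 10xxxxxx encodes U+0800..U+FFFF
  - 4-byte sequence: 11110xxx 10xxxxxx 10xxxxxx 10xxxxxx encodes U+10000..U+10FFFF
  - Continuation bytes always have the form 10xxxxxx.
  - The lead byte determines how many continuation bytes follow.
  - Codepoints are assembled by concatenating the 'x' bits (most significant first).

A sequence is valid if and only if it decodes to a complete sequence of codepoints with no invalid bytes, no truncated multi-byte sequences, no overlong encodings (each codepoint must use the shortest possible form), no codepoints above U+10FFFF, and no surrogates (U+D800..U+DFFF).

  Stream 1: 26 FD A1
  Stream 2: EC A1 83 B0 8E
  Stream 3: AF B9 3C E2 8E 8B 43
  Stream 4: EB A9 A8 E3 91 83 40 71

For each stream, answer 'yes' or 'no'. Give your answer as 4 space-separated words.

Stream 1: error at byte offset 1. INVALID
Stream 2: error at byte offset 3. INVALID
Stream 3: error at byte offset 0. INVALID
Stream 4: decodes cleanly. VALID

Answer: no no no yes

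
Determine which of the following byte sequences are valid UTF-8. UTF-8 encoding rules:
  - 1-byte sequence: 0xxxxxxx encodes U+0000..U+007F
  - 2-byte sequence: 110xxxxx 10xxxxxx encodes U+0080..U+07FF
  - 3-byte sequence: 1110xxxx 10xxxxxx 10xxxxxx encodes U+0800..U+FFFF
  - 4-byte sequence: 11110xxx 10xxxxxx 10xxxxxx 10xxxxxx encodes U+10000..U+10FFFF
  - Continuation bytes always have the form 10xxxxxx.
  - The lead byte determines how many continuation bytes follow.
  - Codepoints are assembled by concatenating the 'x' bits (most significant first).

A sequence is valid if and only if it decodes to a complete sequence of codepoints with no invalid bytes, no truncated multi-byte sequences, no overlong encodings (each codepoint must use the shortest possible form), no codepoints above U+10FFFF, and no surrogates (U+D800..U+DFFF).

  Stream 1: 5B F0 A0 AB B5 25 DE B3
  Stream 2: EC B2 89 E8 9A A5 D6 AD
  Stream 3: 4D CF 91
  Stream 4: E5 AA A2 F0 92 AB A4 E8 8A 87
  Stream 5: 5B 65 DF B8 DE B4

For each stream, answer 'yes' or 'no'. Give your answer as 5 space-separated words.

Stream 1: decodes cleanly. VALID
Stream 2: decodes cleanly. VALID
Stream 3: decodes cleanly. VALID
Stream 4: decodes cleanly. VALID
Stream 5: decodes cleanly. VALID

Answer: yes yes yes yes yes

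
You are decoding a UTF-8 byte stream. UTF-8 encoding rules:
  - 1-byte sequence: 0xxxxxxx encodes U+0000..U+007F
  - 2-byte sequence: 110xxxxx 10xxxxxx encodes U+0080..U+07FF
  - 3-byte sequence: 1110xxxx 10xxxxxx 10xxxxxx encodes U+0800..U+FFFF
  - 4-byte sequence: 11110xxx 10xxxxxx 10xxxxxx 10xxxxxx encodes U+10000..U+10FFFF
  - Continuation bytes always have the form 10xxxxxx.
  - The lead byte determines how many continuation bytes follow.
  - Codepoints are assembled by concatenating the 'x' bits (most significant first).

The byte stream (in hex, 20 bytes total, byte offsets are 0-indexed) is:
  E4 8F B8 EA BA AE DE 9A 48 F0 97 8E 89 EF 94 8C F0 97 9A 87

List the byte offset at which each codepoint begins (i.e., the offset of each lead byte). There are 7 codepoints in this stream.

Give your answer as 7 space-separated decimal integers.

Byte[0]=E4: 3-byte lead, need 2 cont bytes. acc=0x4
Byte[1]=8F: continuation. acc=(acc<<6)|0x0F=0x10F
Byte[2]=B8: continuation. acc=(acc<<6)|0x38=0x43F8
Completed: cp=U+43F8 (starts at byte 0)
Byte[3]=EA: 3-byte lead, need 2 cont bytes. acc=0xA
Byte[4]=BA: continuation. acc=(acc<<6)|0x3A=0x2BA
Byte[5]=AE: continuation. acc=(acc<<6)|0x2E=0xAEAE
Completed: cp=U+AEAE (starts at byte 3)
Byte[6]=DE: 2-byte lead, need 1 cont bytes. acc=0x1E
Byte[7]=9A: continuation. acc=(acc<<6)|0x1A=0x79A
Completed: cp=U+079A (starts at byte 6)
Byte[8]=48: 1-byte ASCII. cp=U+0048
Byte[9]=F0: 4-byte lead, need 3 cont bytes. acc=0x0
Byte[10]=97: continuation. acc=(acc<<6)|0x17=0x17
Byte[11]=8E: continuation. acc=(acc<<6)|0x0E=0x5CE
Byte[12]=89: continuation. acc=(acc<<6)|0x09=0x17389
Completed: cp=U+17389 (starts at byte 9)
Byte[13]=EF: 3-byte lead, need 2 cont bytes. acc=0xF
Byte[14]=94: continuation. acc=(acc<<6)|0x14=0x3D4
Byte[15]=8C: continuation. acc=(acc<<6)|0x0C=0xF50C
Completed: cp=U+F50C (starts at byte 13)
Byte[16]=F0: 4-byte lead, need 3 cont bytes. acc=0x0
Byte[17]=97: continuation. acc=(acc<<6)|0x17=0x17
Byte[18]=9A: continuation. acc=(acc<<6)|0x1A=0x5DA
Byte[19]=87: continuation. acc=(acc<<6)|0x07=0x17687
Completed: cp=U+17687 (starts at byte 16)

Answer: 0 3 6 8 9 13 16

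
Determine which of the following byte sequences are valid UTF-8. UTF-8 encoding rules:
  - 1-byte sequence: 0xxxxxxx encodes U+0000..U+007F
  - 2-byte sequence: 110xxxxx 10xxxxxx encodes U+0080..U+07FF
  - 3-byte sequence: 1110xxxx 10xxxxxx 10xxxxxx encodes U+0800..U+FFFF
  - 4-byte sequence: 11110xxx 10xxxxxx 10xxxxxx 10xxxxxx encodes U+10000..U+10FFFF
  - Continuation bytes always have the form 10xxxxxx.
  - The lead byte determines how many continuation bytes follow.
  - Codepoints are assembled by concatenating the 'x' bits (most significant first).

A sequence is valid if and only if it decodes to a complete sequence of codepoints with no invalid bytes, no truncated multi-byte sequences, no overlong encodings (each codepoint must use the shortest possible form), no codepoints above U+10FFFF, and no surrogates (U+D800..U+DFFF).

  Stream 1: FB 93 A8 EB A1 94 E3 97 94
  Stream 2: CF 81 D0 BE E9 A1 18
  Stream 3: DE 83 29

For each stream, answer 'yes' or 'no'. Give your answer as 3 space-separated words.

Stream 1: error at byte offset 0. INVALID
Stream 2: error at byte offset 6. INVALID
Stream 3: decodes cleanly. VALID

Answer: no no yes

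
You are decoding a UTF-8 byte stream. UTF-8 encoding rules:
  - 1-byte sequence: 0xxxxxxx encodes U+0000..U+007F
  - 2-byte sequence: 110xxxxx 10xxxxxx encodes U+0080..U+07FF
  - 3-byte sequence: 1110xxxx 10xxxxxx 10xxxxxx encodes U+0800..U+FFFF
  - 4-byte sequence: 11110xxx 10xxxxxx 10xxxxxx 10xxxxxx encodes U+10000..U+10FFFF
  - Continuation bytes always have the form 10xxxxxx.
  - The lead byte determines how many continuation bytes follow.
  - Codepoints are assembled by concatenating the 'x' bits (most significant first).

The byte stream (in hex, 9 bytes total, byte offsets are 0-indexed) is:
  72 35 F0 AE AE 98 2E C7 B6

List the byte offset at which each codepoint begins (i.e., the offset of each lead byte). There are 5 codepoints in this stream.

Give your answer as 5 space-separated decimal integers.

Answer: 0 1 2 6 7

Derivation:
Byte[0]=72: 1-byte ASCII. cp=U+0072
Byte[1]=35: 1-byte ASCII. cp=U+0035
Byte[2]=F0: 4-byte lead, need 3 cont bytes. acc=0x0
Byte[3]=AE: continuation. acc=(acc<<6)|0x2E=0x2E
Byte[4]=AE: continuation. acc=(acc<<6)|0x2E=0xBAE
Byte[5]=98: continuation. acc=(acc<<6)|0x18=0x2EB98
Completed: cp=U+2EB98 (starts at byte 2)
Byte[6]=2E: 1-byte ASCII. cp=U+002E
Byte[7]=C7: 2-byte lead, need 1 cont bytes. acc=0x7
Byte[8]=B6: continuation. acc=(acc<<6)|0x36=0x1F6
Completed: cp=U+01F6 (starts at byte 7)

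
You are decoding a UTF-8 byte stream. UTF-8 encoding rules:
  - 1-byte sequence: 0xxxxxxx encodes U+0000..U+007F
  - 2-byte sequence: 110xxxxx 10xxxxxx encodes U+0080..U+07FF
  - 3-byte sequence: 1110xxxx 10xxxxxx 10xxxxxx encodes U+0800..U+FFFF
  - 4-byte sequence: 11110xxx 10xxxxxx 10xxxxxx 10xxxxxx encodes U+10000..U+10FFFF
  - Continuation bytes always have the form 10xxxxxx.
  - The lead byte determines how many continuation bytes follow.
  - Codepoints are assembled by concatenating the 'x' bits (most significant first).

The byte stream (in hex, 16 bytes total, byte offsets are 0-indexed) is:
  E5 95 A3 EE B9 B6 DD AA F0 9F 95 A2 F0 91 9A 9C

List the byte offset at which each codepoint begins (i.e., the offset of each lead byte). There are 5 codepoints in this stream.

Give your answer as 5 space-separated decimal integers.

Answer: 0 3 6 8 12

Derivation:
Byte[0]=E5: 3-byte lead, need 2 cont bytes. acc=0x5
Byte[1]=95: continuation. acc=(acc<<6)|0x15=0x155
Byte[2]=A3: continuation. acc=(acc<<6)|0x23=0x5563
Completed: cp=U+5563 (starts at byte 0)
Byte[3]=EE: 3-byte lead, need 2 cont bytes. acc=0xE
Byte[4]=B9: continuation. acc=(acc<<6)|0x39=0x3B9
Byte[5]=B6: continuation. acc=(acc<<6)|0x36=0xEE76
Completed: cp=U+EE76 (starts at byte 3)
Byte[6]=DD: 2-byte lead, need 1 cont bytes. acc=0x1D
Byte[7]=AA: continuation. acc=(acc<<6)|0x2A=0x76A
Completed: cp=U+076A (starts at byte 6)
Byte[8]=F0: 4-byte lead, need 3 cont bytes. acc=0x0
Byte[9]=9F: continuation. acc=(acc<<6)|0x1F=0x1F
Byte[10]=95: continuation. acc=(acc<<6)|0x15=0x7D5
Byte[11]=A2: continuation. acc=(acc<<6)|0x22=0x1F562
Completed: cp=U+1F562 (starts at byte 8)
Byte[12]=F0: 4-byte lead, need 3 cont bytes. acc=0x0
Byte[13]=91: continuation. acc=(acc<<6)|0x11=0x11
Byte[14]=9A: continuation. acc=(acc<<6)|0x1A=0x45A
Byte[15]=9C: continuation. acc=(acc<<6)|0x1C=0x1169C
Completed: cp=U+1169C (starts at byte 12)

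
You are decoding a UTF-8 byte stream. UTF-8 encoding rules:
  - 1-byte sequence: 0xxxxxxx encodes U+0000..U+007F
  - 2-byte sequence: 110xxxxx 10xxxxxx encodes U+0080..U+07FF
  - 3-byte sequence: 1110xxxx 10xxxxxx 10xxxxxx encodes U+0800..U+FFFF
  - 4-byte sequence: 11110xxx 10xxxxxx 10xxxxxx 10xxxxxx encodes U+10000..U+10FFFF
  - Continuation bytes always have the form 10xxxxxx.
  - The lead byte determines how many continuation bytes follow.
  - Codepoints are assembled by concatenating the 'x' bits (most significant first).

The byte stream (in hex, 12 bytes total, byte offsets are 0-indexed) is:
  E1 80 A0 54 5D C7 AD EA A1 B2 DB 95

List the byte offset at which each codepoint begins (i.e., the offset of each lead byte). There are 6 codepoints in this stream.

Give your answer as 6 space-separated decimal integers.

Answer: 0 3 4 5 7 10

Derivation:
Byte[0]=E1: 3-byte lead, need 2 cont bytes. acc=0x1
Byte[1]=80: continuation. acc=(acc<<6)|0x00=0x40
Byte[2]=A0: continuation. acc=(acc<<6)|0x20=0x1020
Completed: cp=U+1020 (starts at byte 0)
Byte[3]=54: 1-byte ASCII. cp=U+0054
Byte[4]=5D: 1-byte ASCII. cp=U+005D
Byte[5]=C7: 2-byte lead, need 1 cont bytes. acc=0x7
Byte[6]=AD: continuation. acc=(acc<<6)|0x2D=0x1ED
Completed: cp=U+01ED (starts at byte 5)
Byte[7]=EA: 3-byte lead, need 2 cont bytes. acc=0xA
Byte[8]=A1: continuation. acc=(acc<<6)|0x21=0x2A1
Byte[9]=B2: continuation. acc=(acc<<6)|0x32=0xA872
Completed: cp=U+A872 (starts at byte 7)
Byte[10]=DB: 2-byte lead, need 1 cont bytes. acc=0x1B
Byte[11]=95: continuation. acc=(acc<<6)|0x15=0x6D5
Completed: cp=U+06D5 (starts at byte 10)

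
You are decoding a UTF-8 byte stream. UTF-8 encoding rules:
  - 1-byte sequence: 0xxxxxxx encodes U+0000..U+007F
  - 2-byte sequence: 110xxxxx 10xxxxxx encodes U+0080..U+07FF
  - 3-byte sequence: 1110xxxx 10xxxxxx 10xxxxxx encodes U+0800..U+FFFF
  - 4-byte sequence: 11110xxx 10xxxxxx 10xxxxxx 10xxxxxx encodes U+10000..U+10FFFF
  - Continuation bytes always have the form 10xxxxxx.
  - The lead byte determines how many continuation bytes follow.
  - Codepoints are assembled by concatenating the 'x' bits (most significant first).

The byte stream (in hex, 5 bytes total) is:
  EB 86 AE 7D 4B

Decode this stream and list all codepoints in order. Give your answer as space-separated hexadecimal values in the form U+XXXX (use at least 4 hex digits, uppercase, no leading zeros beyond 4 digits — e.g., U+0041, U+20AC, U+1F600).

Answer: U+B1AE U+007D U+004B

Derivation:
Byte[0]=EB: 3-byte lead, need 2 cont bytes. acc=0xB
Byte[1]=86: continuation. acc=(acc<<6)|0x06=0x2C6
Byte[2]=AE: continuation. acc=(acc<<6)|0x2E=0xB1AE
Completed: cp=U+B1AE (starts at byte 0)
Byte[3]=7D: 1-byte ASCII. cp=U+007D
Byte[4]=4B: 1-byte ASCII. cp=U+004B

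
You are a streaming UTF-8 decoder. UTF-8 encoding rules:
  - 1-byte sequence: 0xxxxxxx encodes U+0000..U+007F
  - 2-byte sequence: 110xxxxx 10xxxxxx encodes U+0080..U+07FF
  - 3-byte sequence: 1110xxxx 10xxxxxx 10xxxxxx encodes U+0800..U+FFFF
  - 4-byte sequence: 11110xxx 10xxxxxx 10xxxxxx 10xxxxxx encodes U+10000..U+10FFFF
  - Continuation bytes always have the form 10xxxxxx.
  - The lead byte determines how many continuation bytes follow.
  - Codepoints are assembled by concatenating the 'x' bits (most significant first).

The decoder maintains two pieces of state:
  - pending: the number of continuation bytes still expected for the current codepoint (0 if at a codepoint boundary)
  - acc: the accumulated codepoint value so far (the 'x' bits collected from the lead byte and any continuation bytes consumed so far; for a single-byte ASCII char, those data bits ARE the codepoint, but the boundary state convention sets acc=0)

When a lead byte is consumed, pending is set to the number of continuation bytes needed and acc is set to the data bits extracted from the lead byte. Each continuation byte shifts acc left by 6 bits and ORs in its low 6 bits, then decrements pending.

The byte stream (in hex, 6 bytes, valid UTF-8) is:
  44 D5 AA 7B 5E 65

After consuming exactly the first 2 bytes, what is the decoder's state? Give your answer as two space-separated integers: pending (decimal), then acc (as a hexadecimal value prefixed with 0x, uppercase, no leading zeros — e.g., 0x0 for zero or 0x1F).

Answer: 1 0x15

Derivation:
Byte[0]=44: 1-byte. pending=0, acc=0x0
Byte[1]=D5: 2-byte lead. pending=1, acc=0x15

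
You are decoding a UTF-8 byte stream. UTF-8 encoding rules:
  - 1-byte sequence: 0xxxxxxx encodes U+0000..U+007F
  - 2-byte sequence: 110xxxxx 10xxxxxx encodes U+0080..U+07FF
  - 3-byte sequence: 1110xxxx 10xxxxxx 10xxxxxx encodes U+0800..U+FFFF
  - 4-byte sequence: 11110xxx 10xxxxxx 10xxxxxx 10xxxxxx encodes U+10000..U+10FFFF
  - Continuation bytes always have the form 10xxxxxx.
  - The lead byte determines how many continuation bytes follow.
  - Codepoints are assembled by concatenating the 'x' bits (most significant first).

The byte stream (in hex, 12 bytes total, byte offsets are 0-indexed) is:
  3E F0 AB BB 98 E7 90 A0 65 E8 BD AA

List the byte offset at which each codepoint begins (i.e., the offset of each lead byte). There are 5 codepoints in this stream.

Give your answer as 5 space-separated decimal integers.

Answer: 0 1 5 8 9

Derivation:
Byte[0]=3E: 1-byte ASCII. cp=U+003E
Byte[1]=F0: 4-byte lead, need 3 cont bytes. acc=0x0
Byte[2]=AB: continuation. acc=(acc<<6)|0x2B=0x2B
Byte[3]=BB: continuation. acc=(acc<<6)|0x3B=0xAFB
Byte[4]=98: continuation. acc=(acc<<6)|0x18=0x2BED8
Completed: cp=U+2BED8 (starts at byte 1)
Byte[5]=E7: 3-byte lead, need 2 cont bytes. acc=0x7
Byte[6]=90: continuation. acc=(acc<<6)|0x10=0x1D0
Byte[7]=A0: continuation. acc=(acc<<6)|0x20=0x7420
Completed: cp=U+7420 (starts at byte 5)
Byte[8]=65: 1-byte ASCII. cp=U+0065
Byte[9]=E8: 3-byte lead, need 2 cont bytes. acc=0x8
Byte[10]=BD: continuation. acc=(acc<<6)|0x3D=0x23D
Byte[11]=AA: continuation. acc=(acc<<6)|0x2A=0x8F6A
Completed: cp=U+8F6A (starts at byte 9)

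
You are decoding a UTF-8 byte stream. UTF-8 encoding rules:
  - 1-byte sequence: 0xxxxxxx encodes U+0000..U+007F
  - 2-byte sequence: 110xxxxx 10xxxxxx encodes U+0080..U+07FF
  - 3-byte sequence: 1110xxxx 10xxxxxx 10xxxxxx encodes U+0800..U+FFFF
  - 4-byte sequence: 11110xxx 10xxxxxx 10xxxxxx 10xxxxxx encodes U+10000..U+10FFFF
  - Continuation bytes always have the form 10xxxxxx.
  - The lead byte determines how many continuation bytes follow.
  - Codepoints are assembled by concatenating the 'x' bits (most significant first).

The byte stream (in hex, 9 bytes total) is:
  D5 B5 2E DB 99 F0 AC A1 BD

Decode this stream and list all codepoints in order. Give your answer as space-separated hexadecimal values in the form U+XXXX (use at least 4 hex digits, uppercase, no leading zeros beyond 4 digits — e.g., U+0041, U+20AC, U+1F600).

Byte[0]=D5: 2-byte lead, need 1 cont bytes. acc=0x15
Byte[1]=B5: continuation. acc=(acc<<6)|0x35=0x575
Completed: cp=U+0575 (starts at byte 0)
Byte[2]=2E: 1-byte ASCII. cp=U+002E
Byte[3]=DB: 2-byte lead, need 1 cont bytes. acc=0x1B
Byte[4]=99: continuation. acc=(acc<<6)|0x19=0x6D9
Completed: cp=U+06D9 (starts at byte 3)
Byte[5]=F0: 4-byte lead, need 3 cont bytes. acc=0x0
Byte[6]=AC: continuation. acc=(acc<<6)|0x2C=0x2C
Byte[7]=A1: continuation. acc=(acc<<6)|0x21=0xB21
Byte[8]=BD: continuation. acc=(acc<<6)|0x3D=0x2C87D
Completed: cp=U+2C87D (starts at byte 5)

Answer: U+0575 U+002E U+06D9 U+2C87D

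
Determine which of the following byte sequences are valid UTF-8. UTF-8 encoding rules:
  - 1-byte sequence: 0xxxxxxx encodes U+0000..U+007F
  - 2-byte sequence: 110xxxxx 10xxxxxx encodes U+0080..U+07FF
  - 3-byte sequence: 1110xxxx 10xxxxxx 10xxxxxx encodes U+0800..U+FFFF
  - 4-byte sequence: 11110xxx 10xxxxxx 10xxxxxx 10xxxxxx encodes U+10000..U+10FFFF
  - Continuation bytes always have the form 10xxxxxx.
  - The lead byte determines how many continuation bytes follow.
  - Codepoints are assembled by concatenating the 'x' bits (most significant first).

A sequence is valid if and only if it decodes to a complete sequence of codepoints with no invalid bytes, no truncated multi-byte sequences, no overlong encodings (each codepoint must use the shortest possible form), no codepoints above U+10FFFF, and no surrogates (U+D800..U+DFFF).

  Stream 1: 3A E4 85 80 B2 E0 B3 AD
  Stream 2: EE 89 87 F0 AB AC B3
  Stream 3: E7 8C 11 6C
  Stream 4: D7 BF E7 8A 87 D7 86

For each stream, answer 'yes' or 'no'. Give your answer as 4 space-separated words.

Answer: no yes no yes

Derivation:
Stream 1: error at byte offset 4. INVALID
Stream 2: decodes cleanly. VALID
Stream 3: error at byte offset 2. INVALID
Stream 4: decodes cleanly. VALID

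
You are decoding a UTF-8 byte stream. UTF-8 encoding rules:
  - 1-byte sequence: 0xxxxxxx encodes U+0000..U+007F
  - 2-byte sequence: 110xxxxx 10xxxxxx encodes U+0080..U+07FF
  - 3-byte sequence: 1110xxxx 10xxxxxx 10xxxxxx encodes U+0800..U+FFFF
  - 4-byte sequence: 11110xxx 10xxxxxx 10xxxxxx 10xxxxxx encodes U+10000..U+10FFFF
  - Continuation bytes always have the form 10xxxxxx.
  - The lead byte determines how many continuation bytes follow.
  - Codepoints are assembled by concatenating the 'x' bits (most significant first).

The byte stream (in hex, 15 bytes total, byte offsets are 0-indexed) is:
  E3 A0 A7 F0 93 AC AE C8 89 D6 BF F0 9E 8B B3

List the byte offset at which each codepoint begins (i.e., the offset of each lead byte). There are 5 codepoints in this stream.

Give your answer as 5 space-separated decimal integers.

Answer: 0 3 7 9 11

Derivation:
Byte[0]=E3: 3-byte lead, need 2 cont bytes. acc=0x3
Byte[1]=A0: continuation. acc=(acc<<6)|0x20=0xE0
Byte[2]=A7: continuation. acc=(acc<<6)|0x27=0x3827
Completed: cp=U+3827 (starts at byte 0)
Byte[3]=F0: 4-byte lead, need 3 cont bytes. acc=0x0
Byte[4]=93: continuation. acc=(acc<<6)|0x13=0x13
Byte[5]=AC: continuation. acc=(acc<<6)|0x2C=0x4EC
Byte[6]=AE: continuation. acc=(acc<<6)|0x2E=0x13B2E
Completed: cp=U+13B2E (starts at byte 3)
Byte[7]=C8: 2-byte lead, need 1 cont bytes. acc=0x8
Byte[8]=89: continuation. acc=(acc<<6)|0x09=0x209
Completed: cp=U+0209 (starts at byte 7)
Byte[9]=D6: 2-byte lead, need 1 cont bytes. acc=0x16
Byte[10]=BF: continuation. acc=(acc<<6)|0x3F=0x5BF
Completed: cp=U+05BF (starts at byte 9)
Byte[11]=F0: 4-byte lead, need 3 cont bytes. acc=0x0
Byte[12]=9E: continuation. acc=(acc<<6)|0x1E=0x1E
Byte[13]=8B: continuation. acc=(acc<<6)|0x0B=0x78B
Byte[14]=B3: continuation. acc=(acc<<6)|0x33=0x1E2F3
Completed: cp=U+1E2F3 (starts at byte 11)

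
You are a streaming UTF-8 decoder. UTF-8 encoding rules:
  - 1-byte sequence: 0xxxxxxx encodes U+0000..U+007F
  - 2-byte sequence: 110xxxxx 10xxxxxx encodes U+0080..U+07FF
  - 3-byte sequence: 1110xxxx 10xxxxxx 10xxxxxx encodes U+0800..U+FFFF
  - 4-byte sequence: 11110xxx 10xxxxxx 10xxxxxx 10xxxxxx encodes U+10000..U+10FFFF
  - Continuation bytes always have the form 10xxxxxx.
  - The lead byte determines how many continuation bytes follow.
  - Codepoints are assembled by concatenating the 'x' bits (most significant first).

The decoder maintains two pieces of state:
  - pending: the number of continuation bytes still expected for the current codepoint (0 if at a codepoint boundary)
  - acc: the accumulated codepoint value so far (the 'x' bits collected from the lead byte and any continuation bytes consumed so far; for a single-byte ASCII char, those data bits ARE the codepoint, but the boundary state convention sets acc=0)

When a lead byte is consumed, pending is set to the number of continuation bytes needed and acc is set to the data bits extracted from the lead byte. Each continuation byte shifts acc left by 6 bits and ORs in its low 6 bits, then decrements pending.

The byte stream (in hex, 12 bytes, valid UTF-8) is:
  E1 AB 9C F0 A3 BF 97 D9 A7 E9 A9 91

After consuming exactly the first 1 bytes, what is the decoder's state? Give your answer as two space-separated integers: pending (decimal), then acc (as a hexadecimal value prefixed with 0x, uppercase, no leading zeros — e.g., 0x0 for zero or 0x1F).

Answer: 2 0x1

Derivation:
Byte[0]=E1: 3-byte lead. pending=2, acc=0x1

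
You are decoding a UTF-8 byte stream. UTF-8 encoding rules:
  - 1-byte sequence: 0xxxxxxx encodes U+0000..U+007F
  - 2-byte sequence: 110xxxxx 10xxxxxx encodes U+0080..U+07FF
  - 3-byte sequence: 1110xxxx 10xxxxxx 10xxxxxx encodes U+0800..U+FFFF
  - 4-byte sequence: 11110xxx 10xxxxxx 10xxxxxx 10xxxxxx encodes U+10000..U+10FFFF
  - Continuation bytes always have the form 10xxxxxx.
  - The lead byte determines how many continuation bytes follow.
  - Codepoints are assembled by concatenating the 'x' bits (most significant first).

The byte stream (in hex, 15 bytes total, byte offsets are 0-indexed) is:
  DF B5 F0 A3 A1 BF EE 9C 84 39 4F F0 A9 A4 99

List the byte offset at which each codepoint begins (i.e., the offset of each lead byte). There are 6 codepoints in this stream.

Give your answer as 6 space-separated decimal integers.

Byte[0]=DF: 2-byte lead, need 1 cont bytes. acc=0x1F
Byte[1]=B5: continuation. acc=(acc<<6)|0x35=0x7F5
Completed: cp=U+07F5 (starts at byte 0)
Byte[2]=F0: 4-byte lead, need 3 cont bytes. acc=0x0
Byte[3]=A3: continuation. acc=(acc<<6)|0x23=0x23
Byte[4]=A1: continuation. acc=(acc<<6)|0x21=0x8E1
Byte[5]=BF: continuation. acc=(acc<<6)|0x3F=0x2387F
Completed: cp=U+2387F (starts at byte 2)
Byte[6]=EE: 3-byte lead, need 2 cont bytes. acc=0xE
Byte[7]=9C: continuation. acc=(acc<<6)|0x1C=0x39C
Byte[8]=84: continuation. acc=(acc<<6)|0x04=0xE704
Completed: cp=U+E704 (starts at byte 6)
Byte[9]=39: 1-byte ASCII. cp=U+0039
Byte[10]=4F: 1-byte ASCII. cp=U+004F
Byte[11]=F0: 4-byte lead, need 3 cont bytes. acc=0x0
Byte[12]=A9: continuation. acc=(acc<<6)|0x29=0x29
Byte[13]=A4: continuation. acc=(acc<<6)|0x24=0xA64
Byte[14]=99: continuation. acc=(acc<<6)|0x19=0x29919
Completed: cp=U+29919 (starts at byte 11)

Answer: 0 2 6 9 10 11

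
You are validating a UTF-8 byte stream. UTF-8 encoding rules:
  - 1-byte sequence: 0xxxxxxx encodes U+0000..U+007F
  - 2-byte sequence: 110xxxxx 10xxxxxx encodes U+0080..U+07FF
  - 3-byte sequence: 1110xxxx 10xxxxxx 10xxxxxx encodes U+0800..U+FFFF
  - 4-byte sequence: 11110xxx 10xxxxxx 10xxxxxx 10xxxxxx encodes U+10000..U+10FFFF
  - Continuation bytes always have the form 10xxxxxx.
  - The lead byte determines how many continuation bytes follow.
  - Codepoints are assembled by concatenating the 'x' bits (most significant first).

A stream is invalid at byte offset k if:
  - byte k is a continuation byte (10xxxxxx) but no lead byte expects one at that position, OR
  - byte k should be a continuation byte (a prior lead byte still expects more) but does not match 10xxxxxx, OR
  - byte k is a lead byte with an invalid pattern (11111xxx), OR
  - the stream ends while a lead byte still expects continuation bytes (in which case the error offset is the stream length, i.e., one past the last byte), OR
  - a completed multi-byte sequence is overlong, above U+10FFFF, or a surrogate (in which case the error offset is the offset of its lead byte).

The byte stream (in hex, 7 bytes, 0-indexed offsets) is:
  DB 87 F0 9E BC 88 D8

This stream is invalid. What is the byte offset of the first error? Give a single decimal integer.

Byte[0]=DB: 2-byte lead, need 1 cont bytes. acc=0x1B
Byte[1]=87: continuation. acc=(acc<<6)|0x07=0x6C7
Completed: cp=U+06C7 (starts at byte 0)
Byte[2]=F0: 4-byte lead, need 3 cont bytes. acc=0x0
Byte[3]=9E: continuation. acc=(acc<<6)|0x1E=0x1E
Byte[4]=BC: continuation. acc=(acc<<6)|0x3C=0x7BC
Byte[5]=88: continuation. acc=(acc<<6)|0x08=0x1EF08
Completed: cp=U+1EF08 (starts at byte 2)
Byte[6]=D8: 2-byte lead, need 1 cont bytes. acc=0x18
Byte[7]: stream ended, expected continuation. INVALID

Answer: 7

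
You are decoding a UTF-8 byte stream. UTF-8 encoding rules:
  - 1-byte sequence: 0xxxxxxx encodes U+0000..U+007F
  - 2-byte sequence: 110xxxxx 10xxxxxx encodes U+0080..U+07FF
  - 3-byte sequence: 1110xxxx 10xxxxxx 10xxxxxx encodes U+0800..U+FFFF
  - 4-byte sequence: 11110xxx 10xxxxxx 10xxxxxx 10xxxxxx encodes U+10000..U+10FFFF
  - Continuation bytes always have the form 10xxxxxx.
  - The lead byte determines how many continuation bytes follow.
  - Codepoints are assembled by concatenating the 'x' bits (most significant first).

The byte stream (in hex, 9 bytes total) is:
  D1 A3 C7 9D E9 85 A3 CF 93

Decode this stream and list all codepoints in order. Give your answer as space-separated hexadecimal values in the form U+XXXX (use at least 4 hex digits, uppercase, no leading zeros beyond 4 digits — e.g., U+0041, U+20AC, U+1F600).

Answer: U+0463 U+01DD U+9163 U+03D3

Derivation:
Byte[0]=D1: 2-byte lead, need 1 cont bytes. acc=0x11
Byte[1]=A3: continuation. acc=(acc<<6)|0x23=0x463
Completed: cp=U+0463 (starts at byte 0)
Byte[2]=C7: 2-byte lead, need 1 cont bytes. acc=0x7
Byte[3]=9D: continuation. acc=(acc<<6)|0x1D=0x1DD
Completed: cp=U+01DD (starts at byte 2)
Byte[4]=E9: 3-byte lead, need 2 cont bytes. acc=0x9
Byte[5]=85: continuation. acc=(acc<<6)|0x05=0x245
Byte[6]=A3: continuation. acc=(acc<<6)|0x23=0x9163
Completed: cp=U+9163 (starts at byte 4)
Byte[7]=CF: 2-byte lead, need 1 cont bytes. acc=0xF
Byte[8]=93: continuation. acc=(acc<<6)|0x13=0x3D3
Completed: cp=U+03D3 (starts at byte 7)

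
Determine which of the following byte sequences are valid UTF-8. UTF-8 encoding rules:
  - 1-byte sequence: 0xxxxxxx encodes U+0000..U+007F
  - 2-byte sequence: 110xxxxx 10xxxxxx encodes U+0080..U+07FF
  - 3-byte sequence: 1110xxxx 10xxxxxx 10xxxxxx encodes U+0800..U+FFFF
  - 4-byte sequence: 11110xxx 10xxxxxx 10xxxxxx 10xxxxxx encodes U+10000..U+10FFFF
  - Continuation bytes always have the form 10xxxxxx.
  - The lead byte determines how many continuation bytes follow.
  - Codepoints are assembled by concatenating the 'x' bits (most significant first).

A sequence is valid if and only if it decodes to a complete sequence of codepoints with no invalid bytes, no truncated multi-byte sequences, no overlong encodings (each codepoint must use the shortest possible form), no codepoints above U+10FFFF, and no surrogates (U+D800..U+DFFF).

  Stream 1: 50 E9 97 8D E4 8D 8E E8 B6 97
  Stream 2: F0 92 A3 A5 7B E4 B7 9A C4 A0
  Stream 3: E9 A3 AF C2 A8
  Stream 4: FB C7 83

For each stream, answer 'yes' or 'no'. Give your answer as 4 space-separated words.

Stream 1: decodes cleanly. VALID
Stream 2: decodes cleanly. VALID
Stream 3: decodes cleanly. VALID
Stream 4: error at byte offset 0. INVALID

Answer: yes yes yes no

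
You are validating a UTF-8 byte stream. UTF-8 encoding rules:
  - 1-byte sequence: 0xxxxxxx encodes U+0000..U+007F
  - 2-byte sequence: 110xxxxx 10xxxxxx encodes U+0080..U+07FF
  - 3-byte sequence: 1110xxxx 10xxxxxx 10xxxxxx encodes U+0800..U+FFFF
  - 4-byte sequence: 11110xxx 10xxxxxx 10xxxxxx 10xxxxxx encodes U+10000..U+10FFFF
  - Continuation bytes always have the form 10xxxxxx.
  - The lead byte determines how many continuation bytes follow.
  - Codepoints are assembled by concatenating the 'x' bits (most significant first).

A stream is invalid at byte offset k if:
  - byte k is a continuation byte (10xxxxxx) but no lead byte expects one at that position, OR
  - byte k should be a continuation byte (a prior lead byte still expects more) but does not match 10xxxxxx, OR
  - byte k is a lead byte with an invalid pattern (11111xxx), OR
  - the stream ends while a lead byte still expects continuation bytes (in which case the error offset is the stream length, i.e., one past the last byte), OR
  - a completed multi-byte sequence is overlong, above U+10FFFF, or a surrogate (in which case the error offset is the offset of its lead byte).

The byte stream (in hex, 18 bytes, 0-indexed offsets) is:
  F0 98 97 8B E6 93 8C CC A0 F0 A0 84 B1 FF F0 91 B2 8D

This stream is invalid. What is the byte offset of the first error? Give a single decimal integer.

Byte[0]=F0: 4-byte lead, need 3 cont bytes. acc=0x0
Byte[1]=98: continuation. acc=(acc<<6)|0x18=0x18
Byte[2]=97: continuation. acc=(acc<<6)|0x17=0x617
Byte[3]=8B: continuation. acc=(acc<<6)|0x0B=0x185CB
Completed: cp=U+185CB (starts at byte 0)
Byte[4]=E6: 3-byte lead, need 2 cont bytes. acc=0x6
Byte[5]=93: continuation. acc=(acc<<6)|0x13=0x193
Byte[6]=8C: continuation. acc=(acc<<6)|0x0C=0x64CC
Completed: cp=U+64CC (starts at byte 4)
Byte[7]=CC: 2-byte lead, need 1 cont bytes. acc=0xC
Byte[8]=A0: continuation. acc=(acc<<6)|0x20=0x320
Completed: cp=U+0320 (starts at byte 7)
Byte[9]=F0: 4-byte lead, need 3 cont bytes. acc=0x0
Byte[10]=A0: continuation. acc=(acc<<6)|0x20=0x20
Byte[11]=84: continuation. acc=(acc<<6)|0x04=0x804
Byte[12]=B1: continuation. acc=(acc<<6)|0x31=0x20131
Completed: cp=U+20131 (starts at byte 9)
Byte[13]=FF: INVALID lead byte (not 0xxx/110x/1110/11110)

Answer: 13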